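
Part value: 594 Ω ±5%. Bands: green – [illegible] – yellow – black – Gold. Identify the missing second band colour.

594 Ω = 594 × 10^0.
The second band gives digit 9 of the significand, and 9 is white.

white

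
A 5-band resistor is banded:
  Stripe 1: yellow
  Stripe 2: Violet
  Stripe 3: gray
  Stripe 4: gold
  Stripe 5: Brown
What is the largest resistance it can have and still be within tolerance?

48.278 Ω

Yellow → 4 (first significant figure)
Violet → 7 (second significant figure)
Grey → 8 (third significant figure)
Gold → ×0.1 multiplier
Brown → ±1% tolerance
478 × 0.1 = 47.8 Ω
Largest = 47.8 × (1 + 1/100) = 48.278 Ω.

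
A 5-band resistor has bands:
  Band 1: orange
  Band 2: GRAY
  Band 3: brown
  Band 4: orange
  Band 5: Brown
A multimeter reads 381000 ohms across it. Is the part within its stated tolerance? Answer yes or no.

yes

Orange → 3 (first significant figure)
Grey → 8 (second significant figure)
Brown → 1 (third significant figure)
Orange → ×10^3 multiplier
Brown → ±1% tolerance
381 × 1000 = 381000 Ω
Allowed range: 377190 Ω to 384810 Ω.
381000 ohms lies inside that range.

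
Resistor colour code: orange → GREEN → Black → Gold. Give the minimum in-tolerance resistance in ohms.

33.25 Ω

Orange → 3 (first significant figure)
Green → 5 (second significant figure)
Black → ×1 multiplier
Gold → ±5% tolerance
35 × 1 = 35 Ω
Minimum = 35 × (1 − 5/100) = 33.25 Ω.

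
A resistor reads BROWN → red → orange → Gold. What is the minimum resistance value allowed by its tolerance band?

Brown → 1 (first significant figure)
Red → 2 (second significant figure)
Orange → ×10^3 multiplier
Gold → ±5% tolerance
12 × 1000 = 12000 Ω
Minimum = 12000 × (1 − 5/100) = 11400 Ω.

11400 Ω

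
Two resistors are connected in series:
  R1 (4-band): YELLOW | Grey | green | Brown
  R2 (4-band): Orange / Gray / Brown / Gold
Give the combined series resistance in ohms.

R1: yellow, grey → 48; green ×10^5 → 4800000 Ω.
R2: orange, grey → 38; brown ×10 → 380 Ω.
Series: 4800000 + 380 = 4800380 Ω.

4800380 Ω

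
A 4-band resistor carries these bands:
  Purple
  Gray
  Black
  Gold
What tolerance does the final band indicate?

The last band, gold, is the tolerance band.
Gold corresponds to ±5%.

±5%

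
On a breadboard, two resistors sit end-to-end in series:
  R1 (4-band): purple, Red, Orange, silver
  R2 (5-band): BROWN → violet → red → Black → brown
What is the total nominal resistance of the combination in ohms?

R1: violet, red → 72; orange ×10^3 → 72000 Ω.
R2: brown, violet, red → 172; black ×1 → 172 Ω.
Series: 72000 + 172 = 72172 Ω.

72172 Ω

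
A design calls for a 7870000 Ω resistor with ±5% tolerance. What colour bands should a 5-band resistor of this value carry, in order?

7870000 Ω = 787 × 10^4.
7 → violet
8 → grey
7 → violet
Multiplier 10^4 → yellow.
±5% tolerance → gold.

violet, grey, violet, yellow, gold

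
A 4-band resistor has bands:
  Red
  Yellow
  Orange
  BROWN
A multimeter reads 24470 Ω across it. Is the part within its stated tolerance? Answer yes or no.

Red → 2 (first significant figure)
Yellow → 4 (second significant figure)
Orange → ×10^3 multiplier
Brown → ±1% tolerance
24 × 1000 = 24000 Ω
Allowed range: 23760 Ω to 24240 Ω.
24470 Ω lies outside that range.

no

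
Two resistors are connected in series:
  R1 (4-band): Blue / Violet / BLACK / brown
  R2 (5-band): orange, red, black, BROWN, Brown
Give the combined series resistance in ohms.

R1: blue, violet → 67; black ×1 → 67 Ω.
R2: orange, red, black → 320; brown ×10 → 3200 Ω.
Series: 67 + 3200 = 3267 Ω.

3267 Ω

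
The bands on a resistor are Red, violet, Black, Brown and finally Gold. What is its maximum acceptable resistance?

Red → 2 (first significant figure)
Violet → 7 (second significant figure)
Black → 0 (third significant figure)
Brown → ×10 multiplier
Gold → ±5% tolerance
270 × 10 = 2700 Ω
Maximum = 2700 × (1 + 5/100) = 2835 Ω.

2835 Ω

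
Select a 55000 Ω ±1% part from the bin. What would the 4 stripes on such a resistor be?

green, green, orange, brown

55000 Ω = 55 × 10^3.
5 → green
5 → green
Multiplier 10^3 → orange.
±1% tolerance → brown.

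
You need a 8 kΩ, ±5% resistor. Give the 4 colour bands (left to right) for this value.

grey, black, red, gold

8000 Ω = 80 × 10^2.
8 → grey
0 → black
Multiplier 10^2 → red.
±5% tolerance → gold.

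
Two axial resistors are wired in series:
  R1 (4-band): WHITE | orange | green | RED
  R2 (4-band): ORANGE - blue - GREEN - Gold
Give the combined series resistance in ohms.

R1: white, orange → 93; green ×10^5 → 9300000 Ω.
R2: orange, blue → 36; green ×10^5 → 3600000 Ω.
Series: 9300000 + 3600000 = 12900000 Ω.

12900000 Ω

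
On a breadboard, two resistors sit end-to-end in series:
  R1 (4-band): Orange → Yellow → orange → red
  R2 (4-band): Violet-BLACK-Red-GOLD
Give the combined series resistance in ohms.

R1: orange, yellow → 34; orange ×10^3 → 34000 Ω.
R2: violet, black → 70; red ×10^2 → 7000 Ω.
Series: 34000 + 7000 = 41000 Ω.

41000 Ω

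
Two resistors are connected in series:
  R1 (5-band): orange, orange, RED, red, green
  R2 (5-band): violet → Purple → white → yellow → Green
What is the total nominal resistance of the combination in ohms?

7823200 Ω

R1: orange, orange, red → 332; red ×10^2 → 33200 Ω.
R2: violet, violet, white → 779; yellow ×10^4 → 7790000 Ω.
Series: 33200 + 7790000 = 7823200 Ω.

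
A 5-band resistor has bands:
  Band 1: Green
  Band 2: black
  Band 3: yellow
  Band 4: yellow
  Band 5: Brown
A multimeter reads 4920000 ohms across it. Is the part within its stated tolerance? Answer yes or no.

no

Green → 5 (first significant figure)
Black → 0 (second significant figure)
Yellow → 4 (third significant figure)
Yellow → ×10^4 multiplier
Brown → ±1% tolerance
504 × 10000 = 5040000 Ω
Allowed range: 4989600 Ω to 5090400 Ω.
4920000 ohms lies outside that range.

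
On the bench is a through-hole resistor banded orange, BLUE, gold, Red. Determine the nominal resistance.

3.6 Ω

Orange → 3 (first significant figure)
Blue → 6 (second significant figure)
Gold → ×0.1 multiplier
36 × 0.1 = 3.6 Ω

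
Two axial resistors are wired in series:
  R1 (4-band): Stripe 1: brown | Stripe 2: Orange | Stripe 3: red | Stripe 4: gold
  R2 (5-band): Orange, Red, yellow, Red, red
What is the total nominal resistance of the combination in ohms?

R1: brown, orange → 13; red ×10^2 → 1300 Ω.
R2: orange, red, yellow → 324; red ×10^2 → 32400 Ω.
Series: 1300 + 32400 = 33700 Ω.

33700 Ω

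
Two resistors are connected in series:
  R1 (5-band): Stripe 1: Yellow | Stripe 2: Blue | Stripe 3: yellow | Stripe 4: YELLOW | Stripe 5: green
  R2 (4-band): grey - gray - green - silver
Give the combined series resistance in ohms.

R1: yellow, blue, yellow → 464; yellow ×10^4 → 4640000 Ω.
R2: grey, grey → 88; green ×10^5 → 8800000 Ω.
Series: 4640000 + 8800000 = 13440000 Ω.

13440000 Ω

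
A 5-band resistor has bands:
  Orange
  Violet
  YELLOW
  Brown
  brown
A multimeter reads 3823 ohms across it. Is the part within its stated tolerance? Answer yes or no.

no

Orange → 3 (first significant figure)
Violet → 7 (second significant figure)
Yellow → 4 (third significant figure)
Brown → ×10 multiplier
Brown → ±1% tolerance
374 × 10 = 3740 Ω
Allowed range: 3702.6 Ω to 3777.4 Ω.
3823 ohms lies outside that range.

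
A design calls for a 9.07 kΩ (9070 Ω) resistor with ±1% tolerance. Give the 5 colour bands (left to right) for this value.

9070 Ω = 907 × 10^1.
9 → white
0 → black
7 → violet
Multiplier 10^1 → brown.
±1% tolerance → brown.

white, black, violet, brown, brown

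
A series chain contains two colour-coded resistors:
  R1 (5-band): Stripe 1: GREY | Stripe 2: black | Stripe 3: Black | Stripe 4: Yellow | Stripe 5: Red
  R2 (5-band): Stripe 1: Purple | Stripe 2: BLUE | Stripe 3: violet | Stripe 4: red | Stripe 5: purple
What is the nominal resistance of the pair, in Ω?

8076700 Ω

R1: grey, black, black → 800; yellow ×10^4 → 8000000 Ω.
R2: violet, blue, violet → 767; red ×10^2 → 76700 Ω.
Series: 8000000 + 76700 = 8076700 Ω.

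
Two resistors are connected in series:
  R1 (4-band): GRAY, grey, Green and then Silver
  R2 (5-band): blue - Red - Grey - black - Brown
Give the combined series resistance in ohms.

R1: grey, grey → 88; green ×10^5 → 8800000 Ω.
R2: blue, red, grey → 628; black ×1 → 628 Ω.
Series: 8800000 + 628 = 8800628 Ω.

8800628 Ω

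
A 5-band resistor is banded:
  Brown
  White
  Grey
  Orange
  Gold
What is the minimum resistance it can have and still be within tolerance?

Brown → 1 (first significant figure)
White → 9 (second significant figure)
Grey → 8 (third significant figure)
Orange → ×10^3 multiplier
Gold → ±5% tolerance
198 × 1000 = 198000 Ω
Minimum = 198000 × (1 − 5/100) = 188100 Ω.

188100 Ω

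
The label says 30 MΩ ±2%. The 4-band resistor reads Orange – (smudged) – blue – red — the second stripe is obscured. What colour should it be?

30000000 Ω = 30 × 10^6.
The second band gives digit 0 of the significand, and 0 is black.

black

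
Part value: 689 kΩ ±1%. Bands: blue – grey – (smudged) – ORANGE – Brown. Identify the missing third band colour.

white

689000 Ω = 689 × 10^3.
The third band gives digit 9 of the significand, and 9 is white.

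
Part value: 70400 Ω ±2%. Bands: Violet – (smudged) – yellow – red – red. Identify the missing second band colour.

70400 Ω = 704 × 10^2.
The second band gives digit 0 of the significand, and 0 is black.

black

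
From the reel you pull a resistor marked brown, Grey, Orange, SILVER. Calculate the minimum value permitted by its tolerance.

Brown → 1 (first significant figure)
Grey → 8 (second significant figure)
Orange → ×10^3 multiplier
Silver → ±10% tolerance
18 × 1000 = 18000 Ω
Minimum = 18000 × (1 − 10/100) = 16200 Ω.

16200 Ω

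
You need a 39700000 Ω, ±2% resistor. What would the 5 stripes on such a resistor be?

39700000 Ω = 397 × 10^5.
3 → orange
9 → white
7 → violet
Multiplier 10^5 → green.
±2% tolerance → red.

orange, white, violet, green, red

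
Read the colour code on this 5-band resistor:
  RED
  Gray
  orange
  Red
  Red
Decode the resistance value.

28300 Ω

Red → 2 (first significant figure)
Grey → 8 (second significant figure)
Orange → 3 (third significant figure)
Red → ×10^2 multiplier
283 × 100 = 28300 Ω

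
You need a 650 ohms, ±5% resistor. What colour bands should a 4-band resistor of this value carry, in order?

blue, green, brown, gold

650 Ω = 65 × 10^1.
6 → blue
5 → green
Multiplier 10^1 → brown.
±5% tolerance → gold.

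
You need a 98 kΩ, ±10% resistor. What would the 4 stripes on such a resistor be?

white, grey, orange, silver

98000 Ω = 98 × 10^3.
9 → white
8 → grey
Multiplier 10^3 → orange.
±10% tolerance → silver.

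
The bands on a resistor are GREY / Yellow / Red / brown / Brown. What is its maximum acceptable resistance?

Grey → 8 (first significant figure)
Yellow → 4 (second significant figure)
Red → 2 (third significant figure)
Brown → ×10 multiplier
Brown → ±1% tolerance
842 × 10 = 8420 Ω
Maximum = 8420 × (1 + 1/100) = 8504.2 Ω.

8504.2 Ω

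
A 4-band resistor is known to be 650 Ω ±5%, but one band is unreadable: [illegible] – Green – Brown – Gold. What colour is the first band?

650 Ω = 65 × 10^1.
The first band gives digit 6 of the significand, and 6 is blue.

blue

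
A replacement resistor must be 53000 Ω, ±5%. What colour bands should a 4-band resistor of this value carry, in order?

green, orange, orange, gold

53000 Ω = 53 × 10^3.
5 → green
3 → orange
Multiplier 10^3 → orange.
±5% tolerance → gold.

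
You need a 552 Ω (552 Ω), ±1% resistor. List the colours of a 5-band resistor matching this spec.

552 Ω = 552 × 10^0.
5 → green
5 → green
2 → red
Multiplier 10^0 → black.
±1% tolerance → brown.

green, green, red, black, brown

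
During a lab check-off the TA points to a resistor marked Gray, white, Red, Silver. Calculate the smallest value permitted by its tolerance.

Grey → 8 (first significant figure)
White → 9 (second significant figure)
Red → ×10^2 multiplier
Silver → ±10% tolerance
89 × 100 = 8900 Ω
Smallest = 8900 × (1 − 10/100) = 8010 Ω.

8010 Ω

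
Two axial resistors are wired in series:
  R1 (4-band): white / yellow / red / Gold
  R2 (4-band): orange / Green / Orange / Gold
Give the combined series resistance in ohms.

R1: white, yellow → 94; red ×10^2 → 9400 Ω.
R2: orange, green → 35; orange ×10^3 → 35000 Ω.
Series: 9400 + 35000 = 44400 Ω.

44400 Ω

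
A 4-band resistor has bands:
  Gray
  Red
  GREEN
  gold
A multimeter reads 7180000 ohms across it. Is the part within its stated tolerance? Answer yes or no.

no

Grey → 8 (first significant figure)
Red → 2 (second significant figure)
Green → ×10^5 multiplier
Gold → ±5% tolerance
82 × 100000 = 8200000 Ω
Allowed range: 7790000 Ω to 8610000 Ω.
7180000 ohms lies outside that range.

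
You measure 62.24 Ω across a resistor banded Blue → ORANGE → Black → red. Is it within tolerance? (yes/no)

Blue → 6 (first significant figure)
Orange → 3 (second significant figure)
Black → ×1 multiplier
Red → ±2% tolerance
63 × 1 = 63 Ω
Allowed range: 61.74 Ω to 64.26 Ω.
62.24 Ω lies inside that range.

yes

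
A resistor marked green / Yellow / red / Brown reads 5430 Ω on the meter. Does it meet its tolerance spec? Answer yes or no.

yes

Green → 5 (first significant figure)
Yellow → 4 (second significant figure)
Red → ×10^2 multiplier
Brown → ±1% tolerance
54 × 100 = 5400 Ω
Allowed range: 5346 Ω to 5454 Ω.
5430 Ω lies inside that range.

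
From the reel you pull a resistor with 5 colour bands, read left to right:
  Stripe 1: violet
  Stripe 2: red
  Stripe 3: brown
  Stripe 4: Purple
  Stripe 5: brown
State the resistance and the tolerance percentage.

7210000000 Ω ±1%

Violet → 7 (first significant figure)
Red → 2 (second significant figure)
Brown → 1 (third significant figure)
Violet → ×10^7 multiplier
Brown → ±1% tolerance
721 × 10000000 = 7210000000 Ω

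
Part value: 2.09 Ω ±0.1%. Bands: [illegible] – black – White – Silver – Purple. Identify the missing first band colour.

red

2.09 Ω = 209 × 10^-2.
The first band gives digit 2 of the significand, and 2 is red.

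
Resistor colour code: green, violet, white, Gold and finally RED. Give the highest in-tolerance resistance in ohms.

59.058 Ω

Green → 5 (first significant figure)
Violet → 7 (second significant figure)
White → 9 (third significant figure)
Gold → ×0.1 multiplier
Red → ±2% tolerance
579 × 0.1 = 57.9 Ω
Highest = 57.9 × (1 + 2/100) = 59.058 Ω.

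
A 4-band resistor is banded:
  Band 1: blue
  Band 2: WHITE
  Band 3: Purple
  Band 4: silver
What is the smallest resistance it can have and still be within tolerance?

621000000 Ω

Blue → 6 (first significant figure)
White → 9 (second significant figure)
Violet → ×10^7 multiplier
Silver → ±10% tolerance
69 × 10000000 = 690000000 Ω
Smallest = 690000000 × (1 − 10/100) = 621000000 Ω.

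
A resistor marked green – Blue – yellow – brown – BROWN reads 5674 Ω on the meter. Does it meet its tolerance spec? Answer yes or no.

yes

Green → 5 (first significant figure)
Blue → 6 (second significant figure)
Yellow → 4 (third significant figure)
Brown → ×10 multiplier
Brown → ±1% tolerance
564 × 10 = 5640 Ω
Allowed range: 5583.6 Ω to 5696.4 Ω.
5674 Ω lies inside that range.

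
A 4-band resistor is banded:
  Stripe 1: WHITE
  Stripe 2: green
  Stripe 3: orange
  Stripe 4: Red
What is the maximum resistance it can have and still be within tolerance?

White → 9 (first significant figure)
Green → 5 (second significant figure)
Orange → ×10^3 multiplier
Red → ±2% tolerance
95 × 1000 = 95000 Ω
Maximum = 95000 × (1 + 2/100) = 96900 Ω.

96900 Ω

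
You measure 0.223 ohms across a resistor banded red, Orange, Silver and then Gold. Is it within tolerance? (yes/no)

Red → 2 (first significant figure)
Orange → 3 (second significant figure)
Silver → ×0.01 multiplier
Gold → ±5% tolerance
23 × 0.01 = 0.23 Ω
Allowed range: 0.2185 Ω to 0.2415 Ω.
0.223 ohms lies inside that range.

yes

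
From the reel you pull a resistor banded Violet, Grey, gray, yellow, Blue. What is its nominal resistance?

7880000 Ω

Violet → 7 (first significant figure)
Grey → 8 (second significant figure)
Grey → 8 (third significant figure)
Yellow → ×10^4 multiplier
788 × 10000 = 7880000 Ω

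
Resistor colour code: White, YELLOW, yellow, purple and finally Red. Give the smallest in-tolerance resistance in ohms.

9251200000 Ω

White → 9 (first significant figure)
Yellow → 4 (second significant figure)
Yellow → 4 (third significant figure)
Violet → ×10^7 multiplier
Red → ±2% tolerance
944 × 10000000 = 9440000000 Ω
Smallest = 9440000000 × (1 − 2/100) = 9251200000 Ω.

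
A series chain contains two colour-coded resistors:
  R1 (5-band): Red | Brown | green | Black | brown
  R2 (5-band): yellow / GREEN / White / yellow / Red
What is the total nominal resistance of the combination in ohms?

4590215 Ω

R1: red, brown, green → 215; black ×1 → 215 Ω.
R2: yellow, green, white → 459; yellow ×10^4 → 4590000 Ω.
Series: 215 + 4590000 = 4590215 Ω.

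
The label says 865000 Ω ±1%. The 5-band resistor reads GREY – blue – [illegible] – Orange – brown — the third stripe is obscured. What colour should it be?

green

865000 Ω = 865 × 10^3.
The third band gives digit 5 of the significand, and 5 is green.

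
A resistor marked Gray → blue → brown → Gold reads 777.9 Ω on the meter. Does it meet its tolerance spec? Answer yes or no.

no

Grey → 8 (first significant figure)
Blue → 6 (second significant figure)
Brown → ×10 multiplier
Gold → ±5% tolerance
86 × 10 = 860 Ω
Allowed range: 817 Ω to 903 Ω.
777.9 Ω lies outside that range.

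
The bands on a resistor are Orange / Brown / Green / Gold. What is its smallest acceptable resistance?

Orange → 3 (first significant figure)
Brown → 1 (second significant figure)
Green → ×10^5 multiplier
Gold → ±5% tolerance
31 × 100000 = 3100000 Ω
Smallest = 3100000 × (1 − 5/100) = 2945000 Ω.

2945000 Ω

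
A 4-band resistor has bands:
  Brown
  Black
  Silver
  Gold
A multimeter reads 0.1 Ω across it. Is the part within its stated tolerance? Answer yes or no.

Brown → 1 (first significant figure)
Black → 0 (second significant figure)
Silver → ×0.01 multiplier
Gold → ±5% tolerance
10 × 0.01 = 0.1 Ω
Allowed range: 0.095 Ω to 0.105 Ω.
0.1 Ω lies inside that range.

yes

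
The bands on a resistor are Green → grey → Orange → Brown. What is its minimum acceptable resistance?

Green → 5 (first significant figure)
Grey → 8 (second significant figure)
Orange → ×10^3 multiplier
Brown → ±1% tolerance
58 × 1000 = 58000 Ω
Minimum = 58000 × (1 − 1/100) = 57420 Ω.

57420 Ω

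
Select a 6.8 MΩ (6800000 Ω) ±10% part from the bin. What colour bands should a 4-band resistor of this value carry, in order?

6800000 Ω = 68 × 10^5.
6 → blue
8 → grey
Multiplier 10^5 → green.
±10% tolerance → silver.

blue, grey, green, silver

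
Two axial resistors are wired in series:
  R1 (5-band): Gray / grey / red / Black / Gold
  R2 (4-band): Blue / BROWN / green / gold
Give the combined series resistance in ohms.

R1: grey, grey, red → 882; black ×1 → 882 Ω.
R2: blue, brown → 61; green ×10^5 → 6100000 Ω.
Series: 882 + 6100000 = 6100882 Ω.

6100882 Ω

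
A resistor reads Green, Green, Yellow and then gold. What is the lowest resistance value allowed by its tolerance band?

522500 Ω

Green → 5 (first significant figure)
Green → 5 (second significant figure)
Yellow → ×10^4 multiplier
Gold → ±5% tolerance
55 × 10000 = 550000 Ω
Lowest = 550000 × (1 − 5/100) = 522500 Ω.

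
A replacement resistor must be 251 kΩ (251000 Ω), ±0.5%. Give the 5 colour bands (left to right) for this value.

red, green, brown, orange, green

251000 Ω = 251 × 10^3.
2 → red
5 → green
1 → brown
Multiplier 10^3 → orange.
±0.5% tolerance → green.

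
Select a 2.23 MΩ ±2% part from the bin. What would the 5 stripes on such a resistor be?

2230000 Ω = 223 × 10^4.
2 → red
2 → red
3 → orange
Multiplier 10^4 → yellow.
±2% tolerance → red.

red, red, orange, yellow, red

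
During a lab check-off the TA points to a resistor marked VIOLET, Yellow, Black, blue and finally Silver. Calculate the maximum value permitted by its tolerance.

Violet → 7 (first significant figure)
Yellow → 4 (second significant figure)
Black → 0 (third significant figure)
Blue → ×10^6 multiplier
Silver → ±10% tolerance
740 × 1000000 = 740000000 Ω
Maximum = 740000000 × (1 + 10/100) = 814000000 Ω.

814000000 Ω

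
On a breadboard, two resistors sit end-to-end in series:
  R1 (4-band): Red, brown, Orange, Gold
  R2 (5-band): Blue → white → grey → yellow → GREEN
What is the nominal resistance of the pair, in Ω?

7001000 Ω

R1: red, brown → 21; orange ×10^3 → 21000 Ω.
R2: blue, white, grey → 698; yellow ×10^4 → 6980000 Ω.
Series: 21000 + 6980000 = 7001000 Ω.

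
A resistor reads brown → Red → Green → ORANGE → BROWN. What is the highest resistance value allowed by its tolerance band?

Brown → 1 (first significant figure)
Red → 2 (second significant figure)
Green → 5 (third significant figure)
Orange → ×10^3 multiplier
Brown → ±1% tolerance
125 × 1000 = 125000 Ω
Highest = 125000 × (1 + 1/100) = 126250 Ω.

126250 Ω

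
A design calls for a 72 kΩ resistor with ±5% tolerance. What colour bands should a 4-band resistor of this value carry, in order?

violet, red, orange, gold

72000 Ω = 72 × 10^3.
7 → violet
2 → red
Multiplier 10^3 → orange.
±5% tolerance → gold.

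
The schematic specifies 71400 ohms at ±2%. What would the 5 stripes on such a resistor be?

71400 Ω = 714 × 10^2.
7 → violet
1 → brown
4 → yellow
Multiplier 10^2 → red.
±2% tolerance → red.

violet, brown, yellow, red, red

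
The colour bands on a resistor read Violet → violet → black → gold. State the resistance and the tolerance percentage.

77 Ω ±5%

Violet → 7 (first significant figure)
Violet → 7 (second significant figure)
Black → ×1 multiplier
Gold → ±5% tolerance
77 × 1 = 77 Ω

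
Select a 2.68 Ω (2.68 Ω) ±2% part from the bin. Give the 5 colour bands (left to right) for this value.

2.68 Ω = 268 × 10^-2.
2 → red
6 → blue
8 → grey
Multiplier 10^-2 → silver.
±2% tolerance → red.

red, blue, grey, silver, red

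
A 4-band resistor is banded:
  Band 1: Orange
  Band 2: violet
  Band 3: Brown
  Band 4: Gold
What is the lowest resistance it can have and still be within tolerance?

351.5 Ω

Orange → 3 (first significant figure)
Violet → 7 (second significant figure)
Brown → ×10 multiplier
Gold → ±5% tolerance
37 × 10 = 370 Ω
Lowest = 370 × (1 − 5/100) = 351.5 Ω.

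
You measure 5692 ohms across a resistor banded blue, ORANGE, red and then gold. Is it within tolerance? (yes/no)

no

Blue → 6 (first significant figure)
Orange → 3 (second significant figure)
Red → ×10^2 multiplier
Gold → ±5% tolerance
63 × 100 = 6300 Ω
Allowed range: 5985 Ω to 6615 Ω.
5692 ohms lies outside that range.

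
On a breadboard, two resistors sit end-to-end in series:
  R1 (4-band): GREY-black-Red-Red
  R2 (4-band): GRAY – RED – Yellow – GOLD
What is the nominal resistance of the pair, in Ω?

R1: grey, black → 80; red ×10^2 → 8000 Ω.
R2: grey, red → 82; yellow ×10^4 → 820000 Ω.
Series: 8000 + 820000 = 828000 Ω.

828000 Ω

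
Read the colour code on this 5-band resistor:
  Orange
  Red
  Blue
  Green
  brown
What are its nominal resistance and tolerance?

Orange → 3 (first significant figure)
Red → 2 (second significant figure)
Blue → 6 (third significant figure)
Green → ×10^5 multiplier
Brown → ±1% tolerance
326 × 100000 = 32600000 Ω

32600000 Ω ±1%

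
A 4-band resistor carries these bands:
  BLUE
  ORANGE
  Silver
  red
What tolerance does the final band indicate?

The last band, red, is the tolerance band.
Red corresponds to ±2%.

±2%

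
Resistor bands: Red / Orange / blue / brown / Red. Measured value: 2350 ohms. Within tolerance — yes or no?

Red → 2 (first significant figure)
Orange → 3 (second significant figure)
Blue → 6 (third significant figure)
Brown → ×10 multiplier
Red → ±2% tolerance
236 × 10 = 2360 Ω
Allowed range: 2312.8 Ω to 2407.2 Ω.
2350 ohms lies inside that range.

yes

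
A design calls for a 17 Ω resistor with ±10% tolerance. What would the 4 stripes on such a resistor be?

17 Ω = 17 × 10^0.
1 → brown
7 → violet
Multiplier 10^0 → black.
±10% tolerance → silver.

brown, violet, black, silver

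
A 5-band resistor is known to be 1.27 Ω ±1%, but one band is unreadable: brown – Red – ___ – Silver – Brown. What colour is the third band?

1.27 Ω = 127 × 10^-2.
The third band gives digit 7 of the significand, and 7 is violet.

violet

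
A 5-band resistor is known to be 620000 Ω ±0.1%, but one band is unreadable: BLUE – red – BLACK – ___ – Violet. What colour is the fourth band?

620000 Ω = 620 × 10^3.
The fourth band is the multiplier, 10^3, which is orange.

orange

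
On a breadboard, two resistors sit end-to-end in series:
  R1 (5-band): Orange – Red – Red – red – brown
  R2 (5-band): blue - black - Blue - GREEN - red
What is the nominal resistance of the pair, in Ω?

60632200 Ω

R1: orange, red, red → 322; red ×10^2 → 32200 Ω.
R2: blue, black, blue → 606; green ×10^5 → 60600000 Ω.
Series: 32200 + 60600000 = 60632200 Ω.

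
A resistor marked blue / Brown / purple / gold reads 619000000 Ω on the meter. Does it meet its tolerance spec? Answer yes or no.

yes

Blue → 6 (first significant figure)
Brown → 1 (second significant figure)
Violet → ×10^7 multiplier
Gold → ±5% tolerance
61 × 10000000 = 610000000 Ω
Allowed range: 579500000 Ω to 640500000 Ω.
619000000 Ω lies inside that range.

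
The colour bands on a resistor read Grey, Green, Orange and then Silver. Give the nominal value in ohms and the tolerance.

85000 Ω ±10%

Grey → 8 (first significant figure)
Green → 5 (second significant figure)
Orange → ×10^3 multiplier
Silver → ±10% tolerance
85 × 1000 = 85000 Ω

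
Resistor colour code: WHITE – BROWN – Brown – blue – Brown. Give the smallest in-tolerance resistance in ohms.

901890000 Ω

White → 9 (first significant figure)
Brown → 1 (second significant figure)
Brown → 1 (third significant figure)
Blue → ×10^6 multiplier
Brown → ±1% tolerance
911 × 1000000 = 911000000 Ω
Smallest = 911000000 × (1 − 1/100) = 901890000 Ω.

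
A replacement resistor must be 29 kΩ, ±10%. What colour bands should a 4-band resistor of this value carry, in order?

red, white, orange, silver

29000 Ω = 29 × 10^3.
2 → red
9 → white
Multiplier 10^3 → orange.
±10% tolerance → silver.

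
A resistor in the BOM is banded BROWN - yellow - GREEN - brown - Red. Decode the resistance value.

Brown → 1 (first significant figure)
Yellow → 4 (second significant figure)
Green → 5 (third significant figure)
Brown → ×10 multiplier
145 × 10 = 1450 Ω

1450 Ω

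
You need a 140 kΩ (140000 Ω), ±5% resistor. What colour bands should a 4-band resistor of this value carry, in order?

brown, yellow, yellow, gold

140000 Ω = 14 × 10^4.
1 → brown
4 → yellow
Multiplier 10^4 → yellow.
±5% tolerance → gold.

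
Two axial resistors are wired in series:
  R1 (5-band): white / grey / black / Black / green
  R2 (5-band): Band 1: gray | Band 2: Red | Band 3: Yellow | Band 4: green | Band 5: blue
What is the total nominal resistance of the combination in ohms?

82400980 Ω

R1: white, grey, black → 980; black ×1 → 980 Ω.
R2: grey, red, yellow → 824; green ×10^5 → 82400000 Ω.
Series: 980 + 82400000 = 82400980 Ω.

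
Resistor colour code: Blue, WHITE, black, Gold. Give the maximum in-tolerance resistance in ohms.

Blue → 6 (first significant figure)
White → 9 (second significant figure)
Black → ×1 multiplier
Gold → ±5% tolerance
69 × 1 = 69 Ω
Maximum = 69 × (1 + 5/100) = 72.45 Ω.

72.45 Ω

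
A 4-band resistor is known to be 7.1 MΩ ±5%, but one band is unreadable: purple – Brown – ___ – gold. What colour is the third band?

green

7100000 Ω = 71 × 10^5.
The third band is the multiplier, 10^5, which is green.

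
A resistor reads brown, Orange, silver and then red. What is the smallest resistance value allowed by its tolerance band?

0.1274 Ω

Brown → 1 (first significant figure)
Orange → 3 (second significant figure)
Silver → ×0.01 multiplier
Red → ±2% tolerance
13 × 0.01 = 0.13 Ω
Smallest = 0.13 × (1 − 2/100) = 0.1274 Ω.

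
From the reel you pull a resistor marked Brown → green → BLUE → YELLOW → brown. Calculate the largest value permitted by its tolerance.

1575600 Ω

Brown → 1 (first significant figure)
Green → 5 (second significant figure)
Blue → 6 (third significant figure)
Yellow → ×10^4 multiplier
Brown → ±1% tolerance
156 × 10000 = 1560000 Ω
Largest = 1560000 × (1 + 1/100) = 1575600 Ω.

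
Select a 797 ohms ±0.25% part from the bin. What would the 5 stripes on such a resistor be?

violet, white, violet, black, blue

797 Ω = 797 × 10^0.
7 → violet
9 → white
7 → violet
Multiplier 10^0 → black.
±0.25% tolerance → blue.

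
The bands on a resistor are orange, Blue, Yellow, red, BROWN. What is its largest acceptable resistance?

Orange → 3 (first significant figure)
Blue → 6 (second significant figure)
Yellow → 4 (third significant figure)
Red → ×10^2 multiplier
Brown → ±1% tolerance
364 × 100 = 36400 Ω
Largest = 36400 × (1 + 1/100) = 36764 Ω.

36764 Ω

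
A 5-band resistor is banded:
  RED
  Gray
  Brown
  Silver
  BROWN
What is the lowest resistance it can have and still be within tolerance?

2.7819 Ω

Red → 2 (first significant figure)
Grey → 8 (second significant figure)
Brown → 1 (third significant figure)
Silver → ×0.01 multiplier
Brown → ±1% tolerance
281 × 0.01 = 2.81 Ω
Lowest = 2.81 × (1 − 1/100) = 2.7819 Ω.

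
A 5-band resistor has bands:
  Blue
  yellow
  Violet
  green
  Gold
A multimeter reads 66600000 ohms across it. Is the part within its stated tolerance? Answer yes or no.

yes

Blue → 6 (first significant figure)
Yellow → 4 (second significant figure)
Violet → 7 (third significant figure)
Green → ×10^5 multiplier
Gold → ±5% tolerance
647 × 100000 = 64700000 Ω
Allowed range: 61465000 Ω to 67935000 Ω.
66600000 ohms lies inside that range.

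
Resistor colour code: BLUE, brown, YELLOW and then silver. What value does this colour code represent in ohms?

Blue → 6 (first significant figure)
Brown → 1 (second significant figure)
Yellow → ×10^4 multiplier
61 × 10000 = 610000 Ω

610000 Ω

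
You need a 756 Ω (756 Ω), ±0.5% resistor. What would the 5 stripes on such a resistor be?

violet, green, blue, black, green

756 Ω = 756 × 10^0.
7 → violet
5 → green
6 → blue
Multiplier 10^0 → black.
±0.5% tolerance → green.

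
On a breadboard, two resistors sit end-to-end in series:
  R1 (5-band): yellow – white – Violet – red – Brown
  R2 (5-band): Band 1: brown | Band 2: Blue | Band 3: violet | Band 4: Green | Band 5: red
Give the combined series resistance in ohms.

R1: yellow, white, violet → 497; red ×10^2 → 49700 Ω.
R2: brown, blue, violet → 167; green ×10^5 → 16700000 Ω.
Series: 49700 + 16700000 = 16749700 Ω.

16749700 Ω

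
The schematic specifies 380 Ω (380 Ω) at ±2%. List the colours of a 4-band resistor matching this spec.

orange, grey, brown, red

380 Ω = 38 × 10^1.
3 → orange
8 → grey
Multiplier 10^1 → brown.
±2% tolerance → red.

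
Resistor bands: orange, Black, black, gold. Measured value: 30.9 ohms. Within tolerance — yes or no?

yes

Orange → 3 (first significant figure)
Black → 0 (second significant figure)
Black → ×1 multiplier
Gold → ±5% tolerance
30 × 1 = 30 Ω
Allowed range: 28.5 Ω to 31.5 Ω.
30.9 ohms lies inside that range.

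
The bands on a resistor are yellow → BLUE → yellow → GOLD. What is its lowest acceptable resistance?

437000 Ω

Yellow → 4 (first significant figure)
Blue → 6 (second significant figure)
Yellow → ×10^4 multiplier
Gold → ±5% tolerance
46 × 10000 = 460000 Ω
Lowest = 460000 × (1 − 5/100) = 437000 Ω.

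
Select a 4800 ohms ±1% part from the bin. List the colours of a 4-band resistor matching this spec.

4800 Ω = 48 × 10^2.
4 → yellow
8 → grey
Multiplier 10^2 → red.
±1% tolerance → brown.

yellow, grey, red, brown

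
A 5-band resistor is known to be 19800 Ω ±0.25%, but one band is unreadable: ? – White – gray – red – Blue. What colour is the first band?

brown

19800 Ω = 198 × 10^2.
The first band gives digit 1 of the significand, and 1 is brown.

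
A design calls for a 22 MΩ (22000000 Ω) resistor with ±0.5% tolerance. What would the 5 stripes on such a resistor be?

red, red, black, green, green

22000000 Ω = 220 × 10^5.
2 → red
2 → red
0 → black
Multiplier 10^5 → green.
±0.5% tolerance → green.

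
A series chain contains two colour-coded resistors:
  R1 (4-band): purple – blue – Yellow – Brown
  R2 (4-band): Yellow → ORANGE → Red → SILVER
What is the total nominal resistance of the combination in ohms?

R1: violet, blue → 76; yellow ×10^4 → 760000 Ω.
R2: yellow, orange → 43; red ×10^2 → 4300 Ω.
Series: 760000 + 4300 = 764300 Ω.

764300 Ω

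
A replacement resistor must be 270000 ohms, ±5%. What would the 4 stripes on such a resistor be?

red, violet, yellow, gold

270000 Ω = 27 × 10^4.
2 → red
7 → violet
Multiplier 10^4 → yellow.
±5% tolerance → gold.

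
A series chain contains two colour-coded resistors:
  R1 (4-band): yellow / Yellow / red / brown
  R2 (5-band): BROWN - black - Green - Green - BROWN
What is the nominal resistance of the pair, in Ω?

R1: yellow, yellow → 44; red ×10^2 → 4400 Ω.
R2: brown, black, green → 105; green ×10^5 → 10500000 Ω.
Series: 4400 + 10500000 = 10504400 Ω.

10504400 Ω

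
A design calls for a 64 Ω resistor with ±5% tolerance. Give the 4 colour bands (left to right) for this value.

blue, yellow, black, gold

64 Ω = 64 × 10^0.
6 → blue
4 → yellow
Multiplier 10^0 → black.
±5% tolerance → gold.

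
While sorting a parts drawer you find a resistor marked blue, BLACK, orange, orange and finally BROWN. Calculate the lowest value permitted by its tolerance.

Blue → 6 (first significant figure)
Black → 0 (second significant figure)
Orange → 3 (third significant figure)
Orange → ×10^3 multiplier
Brown → ±1% tolerance
603 × 1000 = 603000 Ω
Lowest = 603000 × (1 − 1/100) = 596970 Ω.

596970 Ω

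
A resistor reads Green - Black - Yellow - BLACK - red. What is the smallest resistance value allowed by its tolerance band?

493.92 Ω

Green → 5 (first significant figure)
Black → 0 (second significant figure)
Yellow → 4 (third significant figure)
Black → ×1 multiplier
Red → ±2% tolerance
504 × 1 = 504 Ω
Smallest = 504 × (1 − 2/100) = 493.92 Ω.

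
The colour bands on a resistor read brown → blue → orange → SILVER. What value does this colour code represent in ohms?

Brown → 1 (first significant figure)
Blue → 6 (second significant figure)
Orange → ×10^3 multiplier
16 × 1000 = 16000 Ω

16000 Ω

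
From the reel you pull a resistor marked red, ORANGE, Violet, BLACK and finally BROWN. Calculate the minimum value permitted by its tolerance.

234.63 Ω

Red → 2 (first significant figure)
Orange → 3 (second significant figure)
Violet → 7 (third significant figure)
Black → ×1 multiplier
Brown → ±1% tolerance
237 × 1 = 237 Ω
Minimum = 237 × (1 − 1/100) = 234.63 Ω.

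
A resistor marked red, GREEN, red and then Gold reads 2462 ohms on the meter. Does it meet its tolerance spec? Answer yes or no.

yes

Red → 2 (first significant figure)
Green → 5 (second significant figure)
Red → ×10^2 multiplier
Gold → ±5% tolerance
25 × 100 = 2500 Ω
Allowed range: 2375 Ω to 2625 Ω.
2462 ohms lies inside that range.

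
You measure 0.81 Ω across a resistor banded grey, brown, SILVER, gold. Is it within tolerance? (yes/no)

Grey → 8 (first significant figure)
Brown → 1 (second significant figure)
Silver → ×0.01 multiplier
Gold → ±5% tolerance
81 × 0.01 = 0.81 Ω
Allowed range: 0.7695 Ω to 0.8505 Ω.
0.81 Ω lies inside that range.

yes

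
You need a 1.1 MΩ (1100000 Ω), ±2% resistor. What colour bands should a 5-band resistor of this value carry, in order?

brown, brown, black, yellow, red

1100000 Ω = 110 × 10^4.
1 → brown
1 → brown
0 → black
Multiplier 10^4 → yellow.
±2% tolerance → red.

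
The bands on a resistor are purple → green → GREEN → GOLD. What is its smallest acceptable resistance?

Violet → 7 (first significant figure)
Green → 5 (second significant figure)
Green → ×10^5 multiplier
Gold → ±5% tolerance
75 × 100000 = 7500000 Ω
Smallest = 7500000 × (1 − 5/100) = 7125000 Ω.

7125000 Ω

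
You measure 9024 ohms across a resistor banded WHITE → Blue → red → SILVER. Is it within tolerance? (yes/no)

yes

White → 9 (first significant figure)
Blue → 6 (second significant figure)
Red → ×10^2 multiplier
Silver → ±10% tolerance
96 × 100 = 9600 Ω
Allowed range: 8640 Ω to 10560 Ω.
9024 ohms lies inside that range.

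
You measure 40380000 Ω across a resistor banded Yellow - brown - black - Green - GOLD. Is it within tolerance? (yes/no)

yes

Yellow → 4 (first significant figure)
Brown → 1 (second significant figure)
Black → 0 (third significant figure)
Green → ×10^5 multiplier
Gold → ±5% tolerance
410 × 100000 = 41000000 Ω
Allowed range: 38950000 Ω to 43050000 Ω.
40380000 Ω lies inside that range.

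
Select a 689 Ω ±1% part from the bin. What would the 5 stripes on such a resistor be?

689 Ω = 689 × 10^0.
6 → blue
8 → grey
9 → white
Multiplier 10^0 → black.
±1% tolerance → brown.

blue, grey, white, black, brown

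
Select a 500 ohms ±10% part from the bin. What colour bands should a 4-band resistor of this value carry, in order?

500 Ω = 50 × 10^1.
5 → green
0 → black
Multiplier 10^1 → brown.
±10% tolerance → silver.

green, black, brown, silver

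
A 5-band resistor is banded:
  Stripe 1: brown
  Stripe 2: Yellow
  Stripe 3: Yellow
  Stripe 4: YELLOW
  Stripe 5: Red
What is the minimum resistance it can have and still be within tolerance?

Brown → 1 (first significant figure)
Yellow → 4 (second significant figure)
Yellow → 4 (third significant figure)
Yellow → ×10^4 multiplier
Red → ±2% tolerance
144 × 10000 = 1440000 Ω
Minimum = 1440000 × (1 − 2/100) = 1411200 Ω.

1411200 Ω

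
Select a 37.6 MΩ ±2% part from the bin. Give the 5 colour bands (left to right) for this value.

orange, violet, blue, green, red

37600000 Ω = 376 × 10^5.
3 → orange
7 → violet
6 → blue
Multiplier 10^5 → green.
±2% tolerance → red.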